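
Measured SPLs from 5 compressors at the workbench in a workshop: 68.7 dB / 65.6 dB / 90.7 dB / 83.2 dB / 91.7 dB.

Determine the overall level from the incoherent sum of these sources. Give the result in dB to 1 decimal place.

Sum in the linear (power) domain: Σ 10^(Lᵢ/10) = 10^(68.7/10) + 10^(65.6/10) + 10^(90.7/10) + 10^(83.2/10) + 10^(91.7/10) = 2.874e+09.
Back to dB: 10·log₁₀ Σ = 94.6 dB.

94.6 dB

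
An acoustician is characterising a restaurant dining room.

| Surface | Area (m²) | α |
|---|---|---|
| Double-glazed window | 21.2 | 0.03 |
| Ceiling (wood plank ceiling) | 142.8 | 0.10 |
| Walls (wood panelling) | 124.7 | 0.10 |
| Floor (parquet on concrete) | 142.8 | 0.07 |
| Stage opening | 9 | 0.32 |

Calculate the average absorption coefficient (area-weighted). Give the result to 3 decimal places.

S = Σ Sᵢ = 21.2 + 142.8 + 124.7 + 142.8 + 9 = 440.5 m².
A = 21.2*0.03 + 142.8*0.10 + 124.7*0.10 + 142.8*0.07 + 9*0.32 = 40.262 sabins.
ᾱ = 40.262 / 440.5 = 0.091.

0.091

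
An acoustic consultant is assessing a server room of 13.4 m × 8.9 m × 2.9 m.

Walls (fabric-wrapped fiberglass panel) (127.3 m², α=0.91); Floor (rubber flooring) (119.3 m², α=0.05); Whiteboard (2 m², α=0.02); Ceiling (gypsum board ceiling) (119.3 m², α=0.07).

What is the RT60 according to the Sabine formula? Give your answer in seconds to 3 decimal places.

0.428 sec

Summing Sᵢαᵢ: 115.843 + 5.965 + 0.040 + 8.351 → A = 130.199 sabins.
Volume V = 13.4 × 8.9 × 2.9 = 345.854 m³.
T = 0.161 V/A = 0.161·345.854/130.199 = 0.428 s.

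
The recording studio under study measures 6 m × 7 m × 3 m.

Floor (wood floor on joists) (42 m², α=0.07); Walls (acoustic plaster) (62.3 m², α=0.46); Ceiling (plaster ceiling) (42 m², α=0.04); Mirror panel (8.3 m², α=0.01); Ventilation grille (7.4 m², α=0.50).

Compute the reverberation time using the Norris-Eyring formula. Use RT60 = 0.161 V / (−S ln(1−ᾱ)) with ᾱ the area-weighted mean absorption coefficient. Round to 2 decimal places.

Total surface area S = 42 + 62.3 + 42 + 8.3 + 7.4 = 162.0 m².
Σ(Sᵢαᵢ) = 42×0.07 + 62.3×0.46 + 42×0.04 + 8.3×0.01 + 7.4×0.50 = 37.061.
ᾱ = 37.061 / 162.0 = 0.2288.
−S·ln(1−ᾱ) = −162.0 × ln(1 − 0.2288) = 42.089.
V = 6 × 7 × 3 = 126 m³.
RT60 = 0.161 × 126 / 42.089 = 0.48 s.

0.48 seconds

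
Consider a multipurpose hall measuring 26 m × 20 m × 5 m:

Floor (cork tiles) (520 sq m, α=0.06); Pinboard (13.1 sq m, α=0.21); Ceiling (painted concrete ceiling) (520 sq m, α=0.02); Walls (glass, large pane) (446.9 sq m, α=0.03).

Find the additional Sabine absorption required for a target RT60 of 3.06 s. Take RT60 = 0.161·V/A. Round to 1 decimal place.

79.0 sabins

Total absorption A₁ = 520·0.06 + 13.1·0.21 + 520·0.02 + 446.9·0.03
  = 31.200 + 2.751 + 10.400 + 13.407 = 57.758 sq m sabins.
Target A₂ = 0.161·2600/3.06 = 136.797 sabins (V = 2600 m³).
Shortfall: 136.797 − 57.758 = 79.0 sabins.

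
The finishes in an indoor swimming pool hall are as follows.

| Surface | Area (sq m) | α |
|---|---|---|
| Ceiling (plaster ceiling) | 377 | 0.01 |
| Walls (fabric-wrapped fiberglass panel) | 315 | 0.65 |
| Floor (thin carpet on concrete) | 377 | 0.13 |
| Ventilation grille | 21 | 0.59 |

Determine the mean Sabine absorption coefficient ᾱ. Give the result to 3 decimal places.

0.248

S = Σ Sᵢ = 377 + 315 + 377 + 21 = 1090.0 sq m.
Σ(Sᵢαᵢ) = 377×0.01 + 315×0.65 + 377×0.13 + 21×0.59 = 269.920.
ᾱ = 269.920 / 1090.0 = 0.248.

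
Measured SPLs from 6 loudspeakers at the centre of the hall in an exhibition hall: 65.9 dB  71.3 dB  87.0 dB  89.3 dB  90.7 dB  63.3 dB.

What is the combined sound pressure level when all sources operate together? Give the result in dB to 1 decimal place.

Σ 10^(Lᵢ/10) = 2.547e+09.
L_total = 10·log₁₀(2.547e+09) = 94.1 dB.

94.1 dB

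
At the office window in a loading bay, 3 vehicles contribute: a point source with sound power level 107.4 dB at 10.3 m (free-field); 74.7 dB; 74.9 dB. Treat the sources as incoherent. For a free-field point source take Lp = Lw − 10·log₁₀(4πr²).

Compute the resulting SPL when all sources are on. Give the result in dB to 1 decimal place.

80.1 dB

Source at 10.3 m: Lp = 107.4 − 10·log₁₀(4π·10.3²) = 107.4 − 10·log₁₀(1333.166) = 76.2 dB.
Σ 10^(Lᵢ/10) = 1.021e+08.
Combined level = 10 log₁₀(1.021e+08) = 80.1 dB.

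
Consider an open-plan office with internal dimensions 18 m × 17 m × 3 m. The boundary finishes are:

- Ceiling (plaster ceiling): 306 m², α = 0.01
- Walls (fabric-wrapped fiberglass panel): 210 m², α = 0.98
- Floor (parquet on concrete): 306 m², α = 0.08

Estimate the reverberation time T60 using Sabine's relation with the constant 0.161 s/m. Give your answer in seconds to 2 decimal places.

0.63 s

Equivalent absorption area: A = 306×0.01 + 210×0.98 + 306×0.08 = 233.340 m².
Room volume: 918 m³.
T = 0.161 V/A = 0.161·918/233.340 = 0.63 s.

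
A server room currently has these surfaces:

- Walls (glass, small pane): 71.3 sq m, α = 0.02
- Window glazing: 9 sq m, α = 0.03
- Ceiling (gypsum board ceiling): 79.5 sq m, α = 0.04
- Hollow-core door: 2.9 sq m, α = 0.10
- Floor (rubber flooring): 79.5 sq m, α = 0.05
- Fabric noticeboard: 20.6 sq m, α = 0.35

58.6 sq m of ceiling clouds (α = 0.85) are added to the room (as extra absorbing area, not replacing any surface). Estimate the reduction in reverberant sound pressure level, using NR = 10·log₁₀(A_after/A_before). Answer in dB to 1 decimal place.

A_before = Σ Sᵢαᵢ = 71.3×0.02 + 9×0.03 + 79.5×0.04 + 2.9×0.10 + 79.5×0.05 + 20.6×0.35 = 16.351 sabins.
Added absorption = 58.6 × 0.85 = 49.810 sabins.
A_after = 16.351 + 49.810 = 66.161 sabins.
Reduction = 10 log₁₀(A_after/A_before) = 10 log₁₀(4.0463) = 6.1 dB.

6.1 dB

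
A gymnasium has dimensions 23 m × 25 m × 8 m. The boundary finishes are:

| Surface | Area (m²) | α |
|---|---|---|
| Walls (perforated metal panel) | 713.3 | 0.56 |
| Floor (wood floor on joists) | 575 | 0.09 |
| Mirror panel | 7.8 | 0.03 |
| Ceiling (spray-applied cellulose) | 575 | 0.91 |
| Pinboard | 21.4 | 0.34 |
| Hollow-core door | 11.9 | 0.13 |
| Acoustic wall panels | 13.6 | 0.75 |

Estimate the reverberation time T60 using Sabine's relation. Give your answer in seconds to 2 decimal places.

0.75 seconds

Summing Sᵢαᵢ: 399.448 + 51.750 + 0.234 + 523.250 + 7.276 + 1.547 + 10.200 → A = 993.705 sabins.
Volume V = 23 × 25 × 8 = 4600 m³.
Sabine: RT60 = 0.161 × 4600 / 993.705 = 0.75 s.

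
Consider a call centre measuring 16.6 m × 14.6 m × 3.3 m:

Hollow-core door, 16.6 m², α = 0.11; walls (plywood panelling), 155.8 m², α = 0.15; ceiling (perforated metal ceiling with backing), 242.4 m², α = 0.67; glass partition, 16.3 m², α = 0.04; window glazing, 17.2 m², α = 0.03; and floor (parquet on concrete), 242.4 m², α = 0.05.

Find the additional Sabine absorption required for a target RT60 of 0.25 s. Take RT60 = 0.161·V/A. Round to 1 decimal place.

Equivalent absorption area: A₁ = 16.6*0.11 + 155.8*0.15 + 242.4*0.67 + 16.3*0.04 + 17.2*0.03 + 242.4*0.05 = 200.892 m².
V = 799.788 m³. Required absorption A₂ = 0.161 × 799.788 / 0.25 = 515.063 sabins.
ΔA = A₂ − A₁ = 515.063 − 200.892 = 314.2 sabins.

314.2 sabins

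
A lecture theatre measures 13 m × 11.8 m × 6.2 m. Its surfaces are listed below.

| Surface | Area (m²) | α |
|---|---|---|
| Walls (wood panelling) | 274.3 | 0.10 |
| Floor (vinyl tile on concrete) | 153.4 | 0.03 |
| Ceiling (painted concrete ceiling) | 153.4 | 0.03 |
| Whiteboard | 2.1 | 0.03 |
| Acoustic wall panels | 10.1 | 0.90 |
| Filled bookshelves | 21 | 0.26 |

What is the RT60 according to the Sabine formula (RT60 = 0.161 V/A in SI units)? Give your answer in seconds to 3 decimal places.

Total absorption A = 274.3*0.10 + 153.4*0.03 + 153.4*0.03 + 2.1*0.03 + 10.1*0.90 + 21*0.26
  = 27.430 + 4.602 + 4.602 + 0.063 + 9.090 + 5.460 = 51.247 m² sabins.
Volume V = 13 × 11.8 × 6.2 = 951.08 m³.
T = 0.161 V/A = 0.161·951.08/51.247 = 2.988 s.

2.988 s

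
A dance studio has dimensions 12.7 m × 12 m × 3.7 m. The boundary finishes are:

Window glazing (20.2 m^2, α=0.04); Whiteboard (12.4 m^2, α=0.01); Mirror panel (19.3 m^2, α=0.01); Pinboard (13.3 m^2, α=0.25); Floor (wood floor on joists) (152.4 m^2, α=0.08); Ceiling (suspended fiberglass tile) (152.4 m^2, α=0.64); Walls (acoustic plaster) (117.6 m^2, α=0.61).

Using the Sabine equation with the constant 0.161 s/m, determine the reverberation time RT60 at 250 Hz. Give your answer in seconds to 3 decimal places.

0.488 s

Equivalent absorption area: A = 20.2×0.04 + 12.4×0.01 + 19.3×0.01 + 13.3×0.25 + 152.4×0.08 + 152.4×0.64 + 117.6×0.61 = 185.914 m^2.
Volume V = 12.7 × 12 × 3.7 = 563.88 m³.
Sabine: RT60 = 0.161 × 563.88 / 185.914 = 0.488 s.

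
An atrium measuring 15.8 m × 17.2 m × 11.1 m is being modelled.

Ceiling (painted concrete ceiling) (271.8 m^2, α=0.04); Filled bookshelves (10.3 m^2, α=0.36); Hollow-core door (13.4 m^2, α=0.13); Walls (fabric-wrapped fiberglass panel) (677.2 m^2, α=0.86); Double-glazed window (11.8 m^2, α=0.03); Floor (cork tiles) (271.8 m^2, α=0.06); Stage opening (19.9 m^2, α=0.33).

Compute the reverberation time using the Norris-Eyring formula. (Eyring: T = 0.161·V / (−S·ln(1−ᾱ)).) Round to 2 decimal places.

0.57 sec

S = Σ Sᵢ = 1276.2 m^2.
Absorption A = 271.8×0.04 + 10.3×0.36 + 13.4×0.13 + 677.2×0.86 + 11.8×0.03 + 271.8×0.06 + 19.9×0.33 = 621.943 sabins.
ᾱ = 621.943 / 1276.2 = 0.4873.
−S·ln(1−ᾱ) = −1276.2 × ln(1 − 0.4873) = 852.584.
V = 15.8 × 17.2 × 11.1 = 3016.536 m³.
RT60 = 0.161 × 3016.536 / 852.584 = 0.57 s.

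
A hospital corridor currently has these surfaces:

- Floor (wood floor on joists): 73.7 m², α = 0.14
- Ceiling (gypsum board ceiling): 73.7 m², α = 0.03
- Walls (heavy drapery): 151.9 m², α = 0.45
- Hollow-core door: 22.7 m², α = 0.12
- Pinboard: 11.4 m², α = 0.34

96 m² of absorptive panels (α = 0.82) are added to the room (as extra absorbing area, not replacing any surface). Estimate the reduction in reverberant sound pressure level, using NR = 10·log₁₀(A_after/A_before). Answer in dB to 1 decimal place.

Total absorption A_before = 73.7·0.14 + 73.7·0.03 + 151.9·0.45 + 22.7·0.12 + 11.4·0.34
  = 10.318 + 2.211 + 68.355 + 2.724 + 3.876 = 87.484 m² sabins.
Added absorption = 96 × 0.82 = 78.720 sabins.
New total A_after = 166.204 sabins.
NR = 10·log₁₀(166.204/87.484) = 2.8 dB.

2.8 dB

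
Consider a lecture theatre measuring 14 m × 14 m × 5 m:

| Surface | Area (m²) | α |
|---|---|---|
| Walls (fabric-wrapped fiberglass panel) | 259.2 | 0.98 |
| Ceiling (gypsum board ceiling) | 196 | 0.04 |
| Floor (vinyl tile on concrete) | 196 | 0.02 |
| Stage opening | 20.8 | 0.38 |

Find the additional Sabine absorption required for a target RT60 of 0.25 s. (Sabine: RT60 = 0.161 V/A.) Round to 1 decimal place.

357.4 sabins

Equivalent absorption area: A₁ = 259.2·0.98 + 196·0.04 + 196·0.02 + 20.8·0.38 = 273.680 m².
V = 980 m³. Required absorption A₂ = 0.161 × 980 / 0.25 = 631.120 sabins.
ΔA = A₂ − A₁ = 631.120 − 273.680 = 357.4 sabins.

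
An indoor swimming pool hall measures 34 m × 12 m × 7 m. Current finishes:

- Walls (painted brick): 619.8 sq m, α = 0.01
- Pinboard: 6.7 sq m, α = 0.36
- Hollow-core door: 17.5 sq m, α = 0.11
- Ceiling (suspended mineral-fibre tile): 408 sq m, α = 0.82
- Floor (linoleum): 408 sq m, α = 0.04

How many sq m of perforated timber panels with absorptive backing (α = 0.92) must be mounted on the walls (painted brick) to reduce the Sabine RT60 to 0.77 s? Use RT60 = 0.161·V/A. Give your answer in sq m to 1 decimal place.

Total absorption A₁ = 619.8*0.01 + 6.7*0.36 + 17.5*0.11 + 408*0.82 + 408*0.04
  = 6.198 + 2.412 + 1.925 + 334.560 + 16.320 = 361.415 sq m sabins.
Required A₂ = 0.161·2856/0.77 = 597.164 sabins.
Absorption to add: 597.164 − 361.415 = 235.749 sabins.
Each sq m of panel replacing the walls (painted brick) adds (0.92 − 0.01) = 0.91 sabins.
Panel area = 235.749 / 0.91 = 259.1 sq m.

259.1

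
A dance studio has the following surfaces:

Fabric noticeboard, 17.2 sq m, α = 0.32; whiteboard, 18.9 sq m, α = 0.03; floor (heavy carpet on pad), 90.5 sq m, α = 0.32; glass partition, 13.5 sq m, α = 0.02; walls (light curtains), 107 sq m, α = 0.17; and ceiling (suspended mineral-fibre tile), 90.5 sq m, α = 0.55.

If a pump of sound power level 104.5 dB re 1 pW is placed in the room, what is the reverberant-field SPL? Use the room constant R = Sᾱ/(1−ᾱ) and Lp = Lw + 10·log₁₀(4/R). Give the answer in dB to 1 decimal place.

88.8 dB

Σ(Sᵢαᵢ) = 17.2×0.32 + 18.9×0.03 + 90.5×0.32 + 13.5×0.02 + 107×0.17 + 90.5×0.55 = 103.266; total area S = 337.6 sq m.
ᾱ = 0.3059, so room constant R = A/(1−ᾱ) = 148.777 sq m.
Lp = Lw + 10 log₁₀(4/R) = 104.5 -15.70 = 88.8 dB.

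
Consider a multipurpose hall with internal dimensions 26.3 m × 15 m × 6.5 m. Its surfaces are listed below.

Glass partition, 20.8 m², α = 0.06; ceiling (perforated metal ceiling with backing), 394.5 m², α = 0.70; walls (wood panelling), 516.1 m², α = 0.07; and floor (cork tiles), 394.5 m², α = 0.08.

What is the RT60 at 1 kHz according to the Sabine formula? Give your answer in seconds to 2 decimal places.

1.20 seconds

Total absorption A = 20.8×0.06 + 394.5×0.70 + 516.1×0.07 + 394.5×0.08
  = 1.248 + 276.150 + 36.127 + 31.560 = 345.085 m² sabins.
Room volume: 2564.25 m³.
RT60 = 0.161 · V / A = 0.161 × 2564.25 / 345.085 = 1.20 s.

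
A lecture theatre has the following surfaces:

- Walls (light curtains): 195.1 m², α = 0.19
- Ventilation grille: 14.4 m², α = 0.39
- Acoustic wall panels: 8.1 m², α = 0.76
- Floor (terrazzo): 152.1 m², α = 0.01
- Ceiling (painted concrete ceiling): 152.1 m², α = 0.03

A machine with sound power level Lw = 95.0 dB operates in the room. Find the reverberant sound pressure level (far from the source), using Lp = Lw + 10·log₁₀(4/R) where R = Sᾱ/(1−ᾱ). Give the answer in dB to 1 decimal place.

Σ(Sᵢαᵢ) = 195.1×0.19 + 14.4×0.39 + 8.1×0.76 + 152.1×0.01 + 152.1×0.03 = 54.925; total area S = 521.8 m².
ᾱ = 54.925/521.8 = 0.1053; R = Sᾱ/(1−ᾱ) = 54.925/(1−0.1053) = 61.389 m².
Lp = 95.0 + 10·log₁₀(4/61.389) = 95.0 + (-11.86) = 83.1 dB.

83.1 dB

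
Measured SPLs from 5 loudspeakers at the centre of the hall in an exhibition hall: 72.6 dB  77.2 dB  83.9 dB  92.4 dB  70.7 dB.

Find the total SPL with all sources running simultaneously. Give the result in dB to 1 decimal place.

93.2 dB

Sum in the linear (power) domain: Σ 10^(Lᵢ/10) = 10^(72.6/10) + 10^(77.2/10) + 10^(83.9/10) + 10^(92.4/10) + 10^(70.7/10) = 2.066e+09.
Combined level = 10 log₁₀(2.066e+09) = 93.2 dB.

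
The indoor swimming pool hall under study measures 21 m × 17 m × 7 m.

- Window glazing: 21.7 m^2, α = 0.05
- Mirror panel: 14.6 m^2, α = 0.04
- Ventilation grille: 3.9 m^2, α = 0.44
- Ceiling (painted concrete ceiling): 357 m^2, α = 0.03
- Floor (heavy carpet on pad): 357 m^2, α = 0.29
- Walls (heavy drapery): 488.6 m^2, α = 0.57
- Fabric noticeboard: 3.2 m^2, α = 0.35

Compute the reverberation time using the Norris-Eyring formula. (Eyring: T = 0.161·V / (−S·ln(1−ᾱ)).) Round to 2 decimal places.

0.84 s

Total surface area S = 21.7 + 14.6 + 3.9 + 357 + 357 + 488.6 + 3.2 = 1246.0 m^2.
Σ(Sᵢαᵢ) = 21.7·0.05 + 14.6·0.04 + 3.9·0.44 + 357·0.03 + 357·0.29 + 488.6·0.57 + 3.2·0.35 = 397.247.
Mean coefficient ᾱ = A/S = 0.3188.
Eyring denominator: −S ln(1−ᾱ) = 478.339.
V = 21 × 17 × 7 = 2499 m³.
RT60 = 0.161 × 2499 / 478.339 = 0.84 s.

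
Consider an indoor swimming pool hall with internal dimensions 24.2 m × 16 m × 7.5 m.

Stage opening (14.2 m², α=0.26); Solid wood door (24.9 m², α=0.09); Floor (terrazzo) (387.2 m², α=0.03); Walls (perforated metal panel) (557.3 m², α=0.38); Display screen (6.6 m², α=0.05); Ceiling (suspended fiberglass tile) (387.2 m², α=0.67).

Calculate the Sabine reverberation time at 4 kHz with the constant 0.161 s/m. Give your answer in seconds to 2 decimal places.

0.96 s

Summing Sᵢαᵢ: 3.692 + 2.241 + 11.616 + 211.774 + 0.330 + 259.424 → A = 489.077 sabins.
V = 24.2·16·7.5 = 2904 m³.
T = 0.161 V/A = 0.161·2904/489.077 = 0.96 s.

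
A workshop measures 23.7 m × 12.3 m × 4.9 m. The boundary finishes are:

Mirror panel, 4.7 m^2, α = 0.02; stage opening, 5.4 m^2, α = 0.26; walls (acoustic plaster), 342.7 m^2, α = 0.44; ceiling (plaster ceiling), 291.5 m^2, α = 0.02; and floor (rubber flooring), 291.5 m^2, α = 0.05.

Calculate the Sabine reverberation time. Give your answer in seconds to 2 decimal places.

1.33 s

Summing Sᵢαᵢ: 0.094 + 1.404 + 150.788 + 5.830 + 14.575 → A = 172.691 sabins.
Room volume: 1428.399 m³.
Sabine: RT60 = 0.161 × 1428.399 / 172.691 = 1.33 s.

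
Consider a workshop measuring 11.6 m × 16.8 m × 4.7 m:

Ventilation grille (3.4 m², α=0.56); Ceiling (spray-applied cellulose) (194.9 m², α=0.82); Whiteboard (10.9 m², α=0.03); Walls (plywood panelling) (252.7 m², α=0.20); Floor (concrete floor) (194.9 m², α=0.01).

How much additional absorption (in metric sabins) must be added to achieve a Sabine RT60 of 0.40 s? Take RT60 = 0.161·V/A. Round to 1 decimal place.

154.1 sabins

Total absorption A₁ = 3.4·0.56 + 194.9·0.82 + 10.9·0.03 + 252.7·0.20 + 194.9·0.01
  = 1.904 + 159.818 + 0.327 + 50.540 + 1.949 = 214.538 m² sabins.
Target A₂ = 0.161·915.936/0.40 = 368.664 sabins (V = 915.936 m³).
Shortfall: 368.664 − 214.538 = 154.1 sabins.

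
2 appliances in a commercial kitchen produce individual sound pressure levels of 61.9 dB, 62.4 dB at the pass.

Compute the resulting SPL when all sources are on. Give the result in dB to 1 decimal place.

65.2 dB

Converting to relative power and adding: 10^(61.9/10) + 10^(62.4/10) = 3.287e+06.
Combined level = 10 log₁₀(3.287e+06) = 65.2 dB.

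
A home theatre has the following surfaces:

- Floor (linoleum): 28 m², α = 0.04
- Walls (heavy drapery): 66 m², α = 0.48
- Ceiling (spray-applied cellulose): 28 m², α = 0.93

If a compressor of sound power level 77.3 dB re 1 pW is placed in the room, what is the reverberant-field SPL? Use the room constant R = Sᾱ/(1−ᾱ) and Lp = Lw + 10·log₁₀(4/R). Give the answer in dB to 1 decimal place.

62.8 dB

A = 58.840 sabins; S = 122.0 m².
ᾱ = 0.4823, so room constant R = A/(1−ᾱ) = 113.657 m².
Lp = 77.3 + 10·log₁₀(4/113.657) = 77.3 + (-14.54) = 62.8 dB.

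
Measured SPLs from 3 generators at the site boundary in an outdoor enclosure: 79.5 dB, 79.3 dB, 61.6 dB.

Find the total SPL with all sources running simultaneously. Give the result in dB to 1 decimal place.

82.4 dB

Converting to relative power and adding: 10^(79.5/10) + 10^(79.3/10) + 10^(61.6/10) = 1.757e+08.
Combined level = 10 log₁₀(1.757e+08) = 82.4 dB.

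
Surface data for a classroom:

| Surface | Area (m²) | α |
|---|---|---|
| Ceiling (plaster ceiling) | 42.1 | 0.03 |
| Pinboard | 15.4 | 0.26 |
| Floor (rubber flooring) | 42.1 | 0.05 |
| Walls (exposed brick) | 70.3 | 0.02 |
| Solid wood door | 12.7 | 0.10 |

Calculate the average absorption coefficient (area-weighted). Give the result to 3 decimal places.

0.055

Total surface area S = 182.6 m².
Σ(Sᵢαᵢ) = 42.1·0.03 + 15.4·0.26 + 42.1·0.05 + 70.3·0.02 + 12.7·0.10 = 10.048.
ᾱ = 10.048 / 182.6 = 0.055.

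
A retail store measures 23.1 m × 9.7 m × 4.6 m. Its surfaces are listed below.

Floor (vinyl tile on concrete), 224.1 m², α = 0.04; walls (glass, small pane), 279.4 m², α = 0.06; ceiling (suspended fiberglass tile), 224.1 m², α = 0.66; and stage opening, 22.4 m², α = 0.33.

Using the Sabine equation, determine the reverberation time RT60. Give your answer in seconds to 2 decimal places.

Summing Sᵢαᵢ: 8.964 + 16.764 + 147.906 + 7.392 → A = 181.026 sabins.
Volume V = 23.1 × 9.7 × 4.6 = 1030.722 m³.
Sabine: RT60 = 0.161 × 1030.722 / 181.026 = 0.92 s.

0.92 seconds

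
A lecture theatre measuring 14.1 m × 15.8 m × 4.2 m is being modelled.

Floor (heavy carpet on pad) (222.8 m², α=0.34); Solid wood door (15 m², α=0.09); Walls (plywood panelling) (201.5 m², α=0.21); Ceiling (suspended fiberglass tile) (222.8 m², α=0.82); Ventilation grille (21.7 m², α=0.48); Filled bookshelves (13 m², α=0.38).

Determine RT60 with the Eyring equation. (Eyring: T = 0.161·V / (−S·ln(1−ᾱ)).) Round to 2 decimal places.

S = Σ Sᵢ = 696.8 m².
Absorption A = 222.8×0.34 + 15×0.09 + 201.5×0.21 + 222.8×0.82 + 21.7×0.48 + 13×0.38 = 317.469 sabins.
Mean coefficient ᾱ = A/S = 0.4556.
−S·ln(1−ᾱ) = −696.8 × ln(1 − 0.4556) = 423.704.
V = 14.1 × 15.8 × 4.2 = 935.676 m³.
RT60 = 0.161 × 935.676 / 423.704 = 0.36 s.

0.36 seconds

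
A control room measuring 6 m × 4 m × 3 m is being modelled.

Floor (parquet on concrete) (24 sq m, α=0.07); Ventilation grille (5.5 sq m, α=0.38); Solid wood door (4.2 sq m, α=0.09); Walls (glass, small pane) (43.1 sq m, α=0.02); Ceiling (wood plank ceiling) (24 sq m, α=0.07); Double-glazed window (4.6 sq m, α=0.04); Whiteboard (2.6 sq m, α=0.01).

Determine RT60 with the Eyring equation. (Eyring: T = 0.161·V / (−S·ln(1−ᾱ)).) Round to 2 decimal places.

Total surface area S = 24 + 5.5 + 4.2 + 43.1 + 24 + 4.6 + 2.6 = 108.0 sq m.
Σ(Sᵢαᵢ) = 24×0.07 + 5.5×0.38 + 4.2×0.09 + 43.1×0.02 + 24×0.07 + 4.6×0.04 + 2.6×0.01 = 6.900.
ᾱ = 6.900 / 108.0 = 0.0639.
−S·ln(1−ᾱ) = −108.0 × ln(1 − 0.0639) = 7.132.
V = 6 × 4 × 3 = 72 m³.
T = 0.161·V/[−S·ln(1−ᾱ)] = 0.161·72/7.132 = 1.63 s.

1.63 seconds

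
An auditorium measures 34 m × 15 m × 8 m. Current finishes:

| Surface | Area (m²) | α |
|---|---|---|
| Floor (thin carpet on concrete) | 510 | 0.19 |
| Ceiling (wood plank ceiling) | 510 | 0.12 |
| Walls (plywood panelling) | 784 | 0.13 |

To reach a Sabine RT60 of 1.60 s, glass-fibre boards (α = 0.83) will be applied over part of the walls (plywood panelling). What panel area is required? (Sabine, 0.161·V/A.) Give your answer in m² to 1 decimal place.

Equivalent absorption area: A₁ = 510·0.19 + 510·0.12 + 784·0.13 = 260.020 m².
V = 4080 m³. Target absorption A₂ = 0.161 × 4080 / 1.60 = 410.550 sabins.
ΔA needed = 410.550 − 260.020 = 150.530 sabins.
Each m² of panel replacing the walls (plywood panelling) adds (0.83 − 0.13) = 0.70 sabins.
Area = ΔA/Δα = 150.530/0.70 = 215.0 m².

215.0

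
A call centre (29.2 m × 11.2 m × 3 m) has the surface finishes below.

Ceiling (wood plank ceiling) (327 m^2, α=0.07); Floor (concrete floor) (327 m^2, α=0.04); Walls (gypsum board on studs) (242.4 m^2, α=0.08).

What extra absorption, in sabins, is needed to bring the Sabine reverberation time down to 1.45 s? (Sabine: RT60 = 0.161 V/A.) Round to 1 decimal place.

53.6 sabins

A₁ = Σ Sᵢαᵢ = 327×0.07 + 327×0.04 + 242.4×0.08 = 55.362 sabins.
Target A₂ = 0.161·981.12/1.45 = 108.938 sabins (V = 981.12 m³).
Shortfall: 108.938 − 55.362 = 53.6 sabins.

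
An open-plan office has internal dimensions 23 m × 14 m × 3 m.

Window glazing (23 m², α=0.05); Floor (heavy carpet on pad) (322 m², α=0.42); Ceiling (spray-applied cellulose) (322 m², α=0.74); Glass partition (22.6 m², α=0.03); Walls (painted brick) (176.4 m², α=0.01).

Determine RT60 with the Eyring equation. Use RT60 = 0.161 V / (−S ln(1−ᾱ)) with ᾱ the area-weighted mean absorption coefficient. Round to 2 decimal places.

Total surface area S = 23 + 322 + 322 + 22.6 + 176.4 = 866.0 m².
Absorption A = 23·0.05 + 322·0.42 + 322·0.74 + 22.6·0.03 + 176.4·0.01 = 377.112 sabins.
Mean coefficient ᾱ = A/S = 0.4355.
−S·ln(1−ᾱ) = −866.0 × ln(1 − 0.4355) = 495.192.
V = 23 × 14 × 3 = 966 m³.
T = 0.161·V/[−S·ln(1−ᾱ)] = 0.161·966/495.192 = 0.31 s.

0.31 s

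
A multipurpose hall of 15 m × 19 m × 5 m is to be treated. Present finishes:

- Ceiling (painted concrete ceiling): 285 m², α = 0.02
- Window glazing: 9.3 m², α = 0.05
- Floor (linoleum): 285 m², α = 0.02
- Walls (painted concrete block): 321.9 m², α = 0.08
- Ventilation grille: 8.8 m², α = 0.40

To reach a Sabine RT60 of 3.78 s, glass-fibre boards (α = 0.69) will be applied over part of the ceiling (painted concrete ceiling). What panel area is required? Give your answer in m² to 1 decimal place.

29.2

A₁ = Σ Sᵢαᵢ = 285·0.02 + 9.3·0.05 + 285·0.02 + 321.9·0.08 + 8.8·0.40 = 41.137 sabins.
Required A₂ = 0.161·1425/3.78 = 60.694 sabins.
Absorption to add: 60.694 − 41.137 = 19.557 sabins.
Each m² of panel replacing the ceiling (painted concrete ceiling) adds (0.69 − 0.02) = 0.67 sabins.
Panel area = 19.557 / 0.67 = 29.2 m².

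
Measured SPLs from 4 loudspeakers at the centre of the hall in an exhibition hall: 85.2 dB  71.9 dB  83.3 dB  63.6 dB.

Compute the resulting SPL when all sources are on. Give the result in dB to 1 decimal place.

Converting to relative power and adding: 10^(85.2/10) + 10^(71.9/10) + 10^(83.3/10) + 10^(63.6/10) = 5.627e+08.
Combined level = 10 log₁₀(5.627e+08) = 87.5 dB.

87.5 dB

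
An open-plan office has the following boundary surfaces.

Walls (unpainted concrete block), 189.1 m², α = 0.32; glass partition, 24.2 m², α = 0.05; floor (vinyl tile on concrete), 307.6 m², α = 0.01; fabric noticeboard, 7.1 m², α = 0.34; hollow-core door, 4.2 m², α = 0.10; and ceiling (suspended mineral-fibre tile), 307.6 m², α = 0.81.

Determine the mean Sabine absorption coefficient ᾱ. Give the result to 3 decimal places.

Total surface area S = 839.8 m².
Σ(Sᵢαᵢ) = 189.1×0.32 + 24.2×0.05 + 307.6×0.01 + 7.1×0.34 + 4.2×0.10 + 307.6×0.81 = 316.788.
ᾱ = 316.788 / 839.8 = 0.377.

0.377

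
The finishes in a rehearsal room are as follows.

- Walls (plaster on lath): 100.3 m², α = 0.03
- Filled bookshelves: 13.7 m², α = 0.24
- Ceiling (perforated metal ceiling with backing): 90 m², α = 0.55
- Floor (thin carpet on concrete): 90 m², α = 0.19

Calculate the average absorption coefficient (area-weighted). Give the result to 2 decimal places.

Total surface area S = 294.0 m².
A = 100.3×0.03 + 13.7×0.24 + 90×0.55 + 90×0.19 = 72.897 sabins.
ᾱ = 72.897 / 294.0 = 0.25.

0.25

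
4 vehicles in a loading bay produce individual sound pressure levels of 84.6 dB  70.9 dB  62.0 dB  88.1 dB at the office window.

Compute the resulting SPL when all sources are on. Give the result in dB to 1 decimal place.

Sum in the linear (power) domain: Σ 10^(Lᵢ/10) = 10^(84.6/10) + 10^(70.9/10) + 10^(62.0/10) + 10^(88.1/10) = 9.479e+08.
Back to dB: 10·log₁₀ Σ = 89.8 dB.

89.8 dB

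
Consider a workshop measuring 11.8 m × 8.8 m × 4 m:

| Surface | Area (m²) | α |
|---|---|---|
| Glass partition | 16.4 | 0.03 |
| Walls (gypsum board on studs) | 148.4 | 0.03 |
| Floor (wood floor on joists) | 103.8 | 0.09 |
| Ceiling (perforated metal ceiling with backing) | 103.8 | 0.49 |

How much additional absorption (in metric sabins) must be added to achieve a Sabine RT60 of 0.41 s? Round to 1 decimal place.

A₁ = Σ Sᵢαᵢ = 16.4×0.03 + 148.4×0.03 + 103.8×0.09 + 103.8×0.49 = 65.148 sabins.
Target A₂ = 0.161·415.36/0.41 = 163.105 sabins (V = 415.36 m³).
Additional absorption ΔA = 163.105 − 65.148 = 98.0 sabins.

98.0 sabins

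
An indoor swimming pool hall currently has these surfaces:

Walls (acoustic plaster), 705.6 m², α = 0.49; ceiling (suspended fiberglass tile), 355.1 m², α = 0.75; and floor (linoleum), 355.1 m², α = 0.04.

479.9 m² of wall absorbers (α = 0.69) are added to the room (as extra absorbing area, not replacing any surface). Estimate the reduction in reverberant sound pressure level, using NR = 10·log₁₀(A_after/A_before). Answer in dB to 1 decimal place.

Total absorption A_before = 705.6*0.49 + 355.1*0.75 + 355.1*0.04
  = 345.744 + 266.325 + 14.204 = 626.273 m² sabins.
Treatment contributes 479.9·0.69 = 331.131 sabins.
New total A_after = 957.404 sabins.
Reduction = 10 log₁₀(A_after/A_before) = 10 log₁₀(1.5287) = 1.8 dB.

1.8 dB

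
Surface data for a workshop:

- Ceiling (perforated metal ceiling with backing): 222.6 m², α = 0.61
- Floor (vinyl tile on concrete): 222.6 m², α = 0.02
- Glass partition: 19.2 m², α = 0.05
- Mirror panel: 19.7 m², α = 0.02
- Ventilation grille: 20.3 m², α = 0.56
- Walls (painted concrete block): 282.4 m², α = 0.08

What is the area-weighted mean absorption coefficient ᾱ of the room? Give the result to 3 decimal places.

0.223

S = Σ Sᵢ = 222.6 + 222.6 + 19.2 + 19.7 + 20.3 + 282.4 = 786.8 m².
Weighted sum Σ Sα = 175.552.
ᾱ = 175.552 / 786.8 = 0.223.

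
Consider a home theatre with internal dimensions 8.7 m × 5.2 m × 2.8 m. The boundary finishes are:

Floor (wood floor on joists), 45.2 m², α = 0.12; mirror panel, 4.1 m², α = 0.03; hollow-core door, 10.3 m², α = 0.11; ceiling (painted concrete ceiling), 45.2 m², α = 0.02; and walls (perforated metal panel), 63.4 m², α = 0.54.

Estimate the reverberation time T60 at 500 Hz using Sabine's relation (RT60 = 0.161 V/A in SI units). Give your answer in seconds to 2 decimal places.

0.49 sec

Summing Sᵢαᵢ: 5.424 + 0.123 + 1.133 + 0.904 + 34.236 → A = 41.820 sabins.
Volume V = 8.7 × 5.2 × 2.8 = 126.672 m³.
RT60 = 0.161 · V / A = 0.161 × 126.672 / 41.820 = 0.49 s.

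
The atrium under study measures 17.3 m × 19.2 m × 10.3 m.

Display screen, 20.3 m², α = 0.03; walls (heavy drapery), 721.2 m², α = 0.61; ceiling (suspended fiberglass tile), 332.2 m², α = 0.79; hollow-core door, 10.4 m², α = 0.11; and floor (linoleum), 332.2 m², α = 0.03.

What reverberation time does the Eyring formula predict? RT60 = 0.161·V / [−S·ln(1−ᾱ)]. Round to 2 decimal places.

Total surface area S = 20.3 + 721.2 + 332.2 + 10.4 + 332.2 = 1416.3 m².
Σ(Sᵢαᵢ) = 20.3·0.03 + 721.2·0.61 + 332.2·0.79 + 10.4·0.11 + 332.2·0.03 = 714.089.
ᾱ = 714.089 / 1416.3 = 0.5042.
−S·ln(1−ᾱ) = −1416.3 × ln(1 − 0.5042) = 993.652.
V = 17.3 × 19.2 × 10.3 = 3421.248 m³.
T = 0.161·V/[−S·ln(1−ᾱ)] = 0.161·3421.248/993.652 = 0.55 s.

0.55 s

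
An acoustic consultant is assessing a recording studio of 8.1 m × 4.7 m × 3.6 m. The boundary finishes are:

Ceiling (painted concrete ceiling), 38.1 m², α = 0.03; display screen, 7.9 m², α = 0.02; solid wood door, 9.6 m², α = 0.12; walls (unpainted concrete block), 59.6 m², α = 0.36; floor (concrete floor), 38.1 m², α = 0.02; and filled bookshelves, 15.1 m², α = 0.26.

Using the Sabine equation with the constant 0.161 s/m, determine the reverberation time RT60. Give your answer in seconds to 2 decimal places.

0.77 s

Summing Sᵢαᵢ: 1.143 + 0.158 + 1.152 + 21.456 + 0.762 + 3.926 → A = 28.597 sabins.
V = 8.1·4.7·3.6 = 137.052 m³.
T = 0.161 V/A = 0.161·137.052/28.597 = 0.77 s.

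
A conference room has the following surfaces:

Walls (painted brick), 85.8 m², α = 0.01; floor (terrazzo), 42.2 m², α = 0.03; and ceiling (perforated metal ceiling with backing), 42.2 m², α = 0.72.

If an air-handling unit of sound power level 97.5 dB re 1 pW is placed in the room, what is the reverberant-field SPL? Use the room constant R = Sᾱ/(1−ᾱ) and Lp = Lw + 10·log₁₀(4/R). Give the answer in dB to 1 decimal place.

Σ(Sᵢαᵢ) = 85.8·0.01 + 42.2·0.03 + 42.2·0.72 = 32.508; total area S = 170.2 m².
ᾱ = 0.1910, so room constant R = A/(1−ᾱ) = 40.183 m².
Lp = Lw + 10 log₁₀(4/R) = 97.5 -10.02 = 87.5 dB.

87.5 dB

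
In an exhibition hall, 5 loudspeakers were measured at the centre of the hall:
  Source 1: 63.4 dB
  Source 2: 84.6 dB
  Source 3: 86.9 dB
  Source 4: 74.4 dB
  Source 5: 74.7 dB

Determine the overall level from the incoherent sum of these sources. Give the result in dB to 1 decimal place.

Σ 10^(Lᵢ/10) = 8.374e+08.
L_total = 10·log₁₀(8.374e+08) = 89.2 dB.

89.2 dB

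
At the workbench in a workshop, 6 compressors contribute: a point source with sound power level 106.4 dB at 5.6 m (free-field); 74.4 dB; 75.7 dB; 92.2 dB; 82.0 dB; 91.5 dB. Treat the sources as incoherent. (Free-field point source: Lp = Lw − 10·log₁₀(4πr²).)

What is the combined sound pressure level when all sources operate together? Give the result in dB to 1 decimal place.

Source at 5.6 m: Lp = 106.4 − 10·log₁₀(4π·5.6²) = 106.4 − 10·log₁₀(394.081) = 80.4 dB.
Σ 10^(Lᵢ/10) = 3.405e+09.
L_total = 10·log₁₀(3.405e+09) = 95.3 dB.

95.3 dB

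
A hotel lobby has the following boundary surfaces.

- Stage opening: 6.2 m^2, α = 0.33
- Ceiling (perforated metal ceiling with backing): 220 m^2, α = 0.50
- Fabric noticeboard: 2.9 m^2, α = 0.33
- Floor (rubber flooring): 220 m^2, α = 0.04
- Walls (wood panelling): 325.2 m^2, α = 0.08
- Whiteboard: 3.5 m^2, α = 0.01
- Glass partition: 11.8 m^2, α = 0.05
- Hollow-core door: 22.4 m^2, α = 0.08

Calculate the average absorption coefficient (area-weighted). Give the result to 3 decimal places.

S = Σ Sᵢ = 6.2 + 220 + 2.9 + 220 + 325.2 + 3.5 + 11.8 + 22.4 = 812.0 m^2.
Weighted sum Σ Sα = 150.236.
ᾱ = A/S = 0.185.

0.185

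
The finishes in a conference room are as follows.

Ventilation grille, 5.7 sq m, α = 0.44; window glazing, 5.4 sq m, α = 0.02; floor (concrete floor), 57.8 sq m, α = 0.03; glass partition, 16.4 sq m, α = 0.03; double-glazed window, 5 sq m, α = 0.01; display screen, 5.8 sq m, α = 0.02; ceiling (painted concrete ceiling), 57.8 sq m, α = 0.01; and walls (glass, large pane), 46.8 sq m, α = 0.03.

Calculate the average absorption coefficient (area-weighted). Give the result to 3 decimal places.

0.035

S = Σ Sᵢ = 5.7 + 5.4 + 57.8 + 16.4 + 5 + 5.8 + 57.8 + 46.8 = 200.7 sq m.
Σ(Sᵢαᵢ) = 5.7*0.44 + 5.4*0.02 + 57.8*0.03 + 16.4*0.03 + 5*0.01 + 5.8*0.02 + 57.8*0.01 + 46.8*0.03 = 6.990.
ᾱ = A/S = 0.035.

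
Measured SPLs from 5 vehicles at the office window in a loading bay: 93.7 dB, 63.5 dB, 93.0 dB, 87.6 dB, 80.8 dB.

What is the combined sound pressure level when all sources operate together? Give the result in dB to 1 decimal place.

Converting to relative power and adding: 10^(93.7/10) + 10^(63.5/10) + 10^(93.0/10) + 10^(87.6/10) + 10^(80.8/10) = 5.037e+09.
Combined level = 10 log₁₀(5.037e+09) = 97.0 dB.

97.0 dB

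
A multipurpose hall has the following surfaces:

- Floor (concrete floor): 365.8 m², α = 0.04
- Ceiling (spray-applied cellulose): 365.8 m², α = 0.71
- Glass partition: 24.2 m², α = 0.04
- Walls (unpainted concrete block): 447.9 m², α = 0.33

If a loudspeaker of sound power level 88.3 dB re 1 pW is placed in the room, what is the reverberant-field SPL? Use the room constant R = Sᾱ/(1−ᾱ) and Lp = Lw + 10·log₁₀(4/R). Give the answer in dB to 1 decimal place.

Σ(Sᵢαᵢ) = 365.8×0.04 + 365.8×0.71 + 24.2×0.04 + 447.9×0.33 = 423.125; total area S = 1203.7 m².
ᾱ = 423.125/1203.7 = 0.3515; R = Sᾱ/(1−ᾱ) = 423.125/(1−0.3515) = 652.467 m².
Lp = Lw + 10 log₁₀(4/R) = 88.3 -22.12 = 66.2 dB.

66.2 dB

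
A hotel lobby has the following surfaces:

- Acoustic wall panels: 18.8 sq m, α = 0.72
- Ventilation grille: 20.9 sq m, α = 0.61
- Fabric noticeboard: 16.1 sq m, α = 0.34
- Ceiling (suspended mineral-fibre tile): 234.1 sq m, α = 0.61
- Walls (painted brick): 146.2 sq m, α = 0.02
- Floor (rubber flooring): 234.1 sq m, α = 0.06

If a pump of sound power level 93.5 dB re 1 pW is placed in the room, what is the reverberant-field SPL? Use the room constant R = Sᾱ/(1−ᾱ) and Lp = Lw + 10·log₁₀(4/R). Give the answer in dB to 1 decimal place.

75.2 dB

Σ(Sᵢαᵢ) = 18.8·0.72 + 20.9·0.61 + 16.1·0.34 + 234.1·0.61 + 146.2·0.02 + 234.1·0.06 = 191.530; total area S = 670.2 sq m.
ᾱ = 0.2858, so room constant R = A/(1−ᾱ) = 268.174 sq m.
Lp = 93.5 + 10·log₁₀(4/268.174) = 93.5 + (-18.26) = 75.2 dB.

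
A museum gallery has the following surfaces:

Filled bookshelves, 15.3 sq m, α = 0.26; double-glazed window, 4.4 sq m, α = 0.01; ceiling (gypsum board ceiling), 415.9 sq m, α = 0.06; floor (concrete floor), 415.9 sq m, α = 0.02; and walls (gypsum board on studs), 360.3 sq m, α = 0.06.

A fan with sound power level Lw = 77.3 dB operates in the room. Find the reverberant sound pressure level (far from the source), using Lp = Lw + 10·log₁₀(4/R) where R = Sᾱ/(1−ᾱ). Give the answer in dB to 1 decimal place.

65.4 dB

A = 58.912 sabins; S = 1211.8 sq m.
ᾱ = 58.912/1211.8 = 0.0486; R = Sᾱ/(1−ᾱ) = 58.912/(1−0.0486) = 61.921 sq m.
Lp = Lw + 10 log₁₀(4/R) = 77.3 -11.90 = 65.4 dB.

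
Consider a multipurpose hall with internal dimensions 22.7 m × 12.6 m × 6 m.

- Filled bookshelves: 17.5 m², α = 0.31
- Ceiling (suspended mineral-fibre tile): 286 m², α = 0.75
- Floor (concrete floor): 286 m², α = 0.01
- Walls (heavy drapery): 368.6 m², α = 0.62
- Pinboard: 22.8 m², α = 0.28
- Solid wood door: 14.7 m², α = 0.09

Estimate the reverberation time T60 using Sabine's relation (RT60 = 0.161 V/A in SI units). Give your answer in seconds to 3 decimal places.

0.602 s

A = Σ Sᵢαᵢ = 17.5×0.31 + 286×0.75 + 286×0.01 + 368.6×0.62 + 22.8×0.28 + 14.7×0.09 = 459.024 sabins.
V = 22.7·12.6·6 = 1716.12 m³.
T = 0.161 V/A = 0.161·1716.12/459.024 = 0.602 s.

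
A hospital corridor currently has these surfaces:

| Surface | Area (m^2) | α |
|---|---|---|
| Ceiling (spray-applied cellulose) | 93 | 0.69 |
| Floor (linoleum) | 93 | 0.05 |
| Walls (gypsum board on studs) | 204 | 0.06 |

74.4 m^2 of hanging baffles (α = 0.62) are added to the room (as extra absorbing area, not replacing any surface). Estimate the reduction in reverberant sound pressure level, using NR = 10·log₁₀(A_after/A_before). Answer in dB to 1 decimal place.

Total absorption A_before = 93×0.69 + 93×0.05 + 204×0.06
  = 64.170 + 4.650 + 12.240 = 81.060 m^2 sabins.
Treatment contributes 74.4·0.62 = 46.128 sabins.
A_after = 81.060 + 46.128 = 127.188 sabins.
Reduction = 10 log₁₀(A_after/A_before) = 10 log₁₀(1.5691) = 2.0 dB.

2.0 dB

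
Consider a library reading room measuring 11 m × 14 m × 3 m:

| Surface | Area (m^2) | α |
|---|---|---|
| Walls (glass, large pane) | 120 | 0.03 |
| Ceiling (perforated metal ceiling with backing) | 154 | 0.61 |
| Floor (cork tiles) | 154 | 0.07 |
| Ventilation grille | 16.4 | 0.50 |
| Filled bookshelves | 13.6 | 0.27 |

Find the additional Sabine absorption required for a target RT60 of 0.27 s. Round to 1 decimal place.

155.3 sabins

A₁ = Σ Sᵢαᵢ = 120·0.03 + 154·0.61 + 154·0.07 + 16.4·0.50 + 13.6·0.27 = 120.192 sabins.
Target A₂ = 0.161·462/0.27 = 275.489 sabins (V = 462 m³).
Shortfall: 275.489 − 120.192 = 155.3 sabins.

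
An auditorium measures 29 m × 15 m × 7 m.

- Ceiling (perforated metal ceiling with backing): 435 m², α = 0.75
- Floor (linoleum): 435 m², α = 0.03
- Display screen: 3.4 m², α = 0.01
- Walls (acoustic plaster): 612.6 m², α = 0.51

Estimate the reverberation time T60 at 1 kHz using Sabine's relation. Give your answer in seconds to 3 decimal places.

0.752 s

Equivalent absorption area: A = 435·0.75 + 435·0.03 + 3.4·0.01 + 612.6·0.51 = 651.760 m².
V = 29·15·7 = 3045 m³.
T = 0.161 V/A = 0.161·3045/651.760 = 0.752 s.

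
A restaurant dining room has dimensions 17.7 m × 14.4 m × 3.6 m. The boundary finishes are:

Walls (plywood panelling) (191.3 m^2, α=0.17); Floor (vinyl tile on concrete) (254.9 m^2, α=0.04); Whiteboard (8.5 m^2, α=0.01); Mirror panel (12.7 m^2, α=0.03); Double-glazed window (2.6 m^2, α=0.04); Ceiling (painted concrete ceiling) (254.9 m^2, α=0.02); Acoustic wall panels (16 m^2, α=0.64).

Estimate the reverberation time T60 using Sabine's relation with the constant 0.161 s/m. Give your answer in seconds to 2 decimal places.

2.52 seconds

Summing Sᵢαᵢ: 32.521 + 10.196 + 0.085 + 0.381 + 0.104 + 5.098 + 10.240 → A = 58.625 sabins.
V = 17.7·14.4·3.6 = 917.568 m³.
T = 0.161 V/A = 0.161·917.568/58.625 = 2.52 s.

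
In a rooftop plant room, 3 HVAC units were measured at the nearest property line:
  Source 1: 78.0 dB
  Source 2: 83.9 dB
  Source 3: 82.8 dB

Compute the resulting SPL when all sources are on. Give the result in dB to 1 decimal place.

Σ 10^(Lᵢ/10) = 4.991e+08.
L_total = 10·log₁₀(4.991e+08) = 87.0 dB.

87.0 dB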